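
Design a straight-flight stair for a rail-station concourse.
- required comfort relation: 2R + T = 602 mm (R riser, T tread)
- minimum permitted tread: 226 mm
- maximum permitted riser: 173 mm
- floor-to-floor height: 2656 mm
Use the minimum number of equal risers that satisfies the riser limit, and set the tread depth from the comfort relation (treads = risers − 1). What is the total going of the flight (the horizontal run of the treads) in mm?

⌈2656/173⌉ = 16 risers.
R = 2656 ÷ 16 = 166 mm.
T = 602 − 2·166 = 270 mm, which satisfies the 226 mm minimum.
Treads = 16 − 1 = 15; going = 15 × 270 = 4050 mm.

4050 mm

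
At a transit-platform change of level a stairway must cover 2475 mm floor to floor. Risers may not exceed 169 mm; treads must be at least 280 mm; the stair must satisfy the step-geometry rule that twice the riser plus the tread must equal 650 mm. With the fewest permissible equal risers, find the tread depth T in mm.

320 mm

At most 169 each: 2475/169 = 14.64, giving 15 risers.
Riser R = 2475 / 15 = 165 mm, within the 169 mm limit.
From 2R + T = 650: T = 650 − 330 = 320 mm.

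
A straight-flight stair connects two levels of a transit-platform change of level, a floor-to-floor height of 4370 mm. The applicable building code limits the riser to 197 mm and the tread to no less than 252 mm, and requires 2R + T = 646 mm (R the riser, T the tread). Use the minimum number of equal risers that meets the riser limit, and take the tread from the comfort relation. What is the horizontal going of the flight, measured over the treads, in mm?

At most 197 each: 4370/197 = 22.18, giving 23 risers.
Each riser is 4370/23 = 190 mm (≤ 197 mm).
From 2R + T = 646: T = 646 − 380 = 266 mm.
Treads = 23 − 1 = 22; going = 22 × 266 = 5852 mm.

5852 mm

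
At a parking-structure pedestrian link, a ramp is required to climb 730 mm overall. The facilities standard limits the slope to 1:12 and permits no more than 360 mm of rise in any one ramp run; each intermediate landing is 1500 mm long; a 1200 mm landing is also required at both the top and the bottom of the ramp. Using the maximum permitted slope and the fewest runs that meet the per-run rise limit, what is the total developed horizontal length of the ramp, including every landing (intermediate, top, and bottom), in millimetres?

730 / 360 = 2.03, so 3 ramp runs are needed. That means 2 intermediate landings.
Horizontal run for 730 mm of rise at 1:12 is 730 × 12 = 8760 mm.
2 intermediate landings contribute 2 × 1500 = 3000 mm.
Top and bottom landings: 2 × 1200 = 2400 mm.
Total = 8760 + 3000 + 2400 = 14160 mm.

14160 mm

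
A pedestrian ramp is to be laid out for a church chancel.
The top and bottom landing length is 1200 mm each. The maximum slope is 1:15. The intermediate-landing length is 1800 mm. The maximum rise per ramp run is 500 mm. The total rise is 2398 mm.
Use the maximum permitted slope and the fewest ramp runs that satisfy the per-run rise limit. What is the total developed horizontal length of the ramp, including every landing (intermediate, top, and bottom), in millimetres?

45570 mm

⌈2398/500⌉ = 5 ramp runs. That means 4 intermediate landings.
Horizontal run for 2398 mm of rise at 1:15 is 2398 × 15 = 35970 mm.
Intermediate landings: 4 × 1800 = 7200 mm.
Top and bottom landings: 2 × 1200 = 2400 mm.
Total = 35970 + 7200 + 2400 = 45570 mm.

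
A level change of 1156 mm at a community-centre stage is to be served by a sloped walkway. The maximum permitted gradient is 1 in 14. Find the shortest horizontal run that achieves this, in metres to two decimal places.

At 1:14 the run is 14 × 1156 = 16184 mm.
16184 mm = 16.18 m.

16.18 m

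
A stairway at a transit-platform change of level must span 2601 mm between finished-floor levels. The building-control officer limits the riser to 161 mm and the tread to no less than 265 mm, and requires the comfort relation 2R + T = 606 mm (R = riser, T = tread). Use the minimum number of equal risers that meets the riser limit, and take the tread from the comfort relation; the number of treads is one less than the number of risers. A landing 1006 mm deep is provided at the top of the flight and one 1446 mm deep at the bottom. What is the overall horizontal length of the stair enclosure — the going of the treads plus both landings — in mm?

2601 / 161 = 16.155 → round up to 17 risers.
R = 2601 ÷ 17 = 153 mm.
Tread T = 606 − 2 × 153 = 300 mm (≥ 265 mm).
Treads = 17 − 1 = 16; going = 16 × 300 = 4800 mm.
Add landings: 4800 + 1006 + 1446 = 7252 mm.

7252 mm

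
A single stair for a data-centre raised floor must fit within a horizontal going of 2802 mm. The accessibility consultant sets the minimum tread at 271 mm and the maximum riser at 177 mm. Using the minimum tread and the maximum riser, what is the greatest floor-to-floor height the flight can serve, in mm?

Treads that fit: ⌊2802 / 271⌋ = 10.
Risers = treads + 1 = 11.
Maximum height = 11 × 177 = 1947 mm.

1947 mm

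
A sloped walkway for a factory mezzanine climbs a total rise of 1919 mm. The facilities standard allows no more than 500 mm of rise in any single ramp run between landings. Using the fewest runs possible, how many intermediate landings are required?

At most 500 each: 1919/500 = 3.84, giving 4 ramp runs.
4 runs are separated by 3 intermediate landings.

3 intermediate landings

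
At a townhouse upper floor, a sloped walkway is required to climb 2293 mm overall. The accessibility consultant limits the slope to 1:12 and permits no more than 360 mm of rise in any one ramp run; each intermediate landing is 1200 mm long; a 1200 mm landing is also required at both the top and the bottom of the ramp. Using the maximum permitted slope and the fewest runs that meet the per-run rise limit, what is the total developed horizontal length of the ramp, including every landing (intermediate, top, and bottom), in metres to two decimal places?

37.12 m

⌈2293/360⌉ = 7 ramp runs. That means 6 intermediate landings.
Horizontal run for 2293 mm of rise at 1:12 is 2293 × 12 = 27516 mm.
6 intermediate landings contribute 6 × 1200 = 7200 mm.
Top and bottom landings: 2 × 1200 = 2400 mm.
Total = 27516 + 7200 + 2400 = 37116 mm.
= 37.12 m.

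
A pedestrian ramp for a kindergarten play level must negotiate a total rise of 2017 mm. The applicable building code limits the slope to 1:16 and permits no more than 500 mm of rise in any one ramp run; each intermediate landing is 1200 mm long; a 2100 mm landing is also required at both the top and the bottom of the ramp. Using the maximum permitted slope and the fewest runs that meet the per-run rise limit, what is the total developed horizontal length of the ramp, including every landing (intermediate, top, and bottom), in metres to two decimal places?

41.27 m

At most 500 each: 2017/500 = 4.03, giving 5 ramp runs. That means 4 intermediate landings.
Ramp run (horizontal) at 1:16: 2017 × 16 = 32272 mm.
Intermediate landings: 4 × 1200 = 4800 mm.
Top and bottom landings: 2 × 2100 = 4200 mm.
Total = 32272 + 4800 + 4200 = 41272 mm.
= 41.27 m.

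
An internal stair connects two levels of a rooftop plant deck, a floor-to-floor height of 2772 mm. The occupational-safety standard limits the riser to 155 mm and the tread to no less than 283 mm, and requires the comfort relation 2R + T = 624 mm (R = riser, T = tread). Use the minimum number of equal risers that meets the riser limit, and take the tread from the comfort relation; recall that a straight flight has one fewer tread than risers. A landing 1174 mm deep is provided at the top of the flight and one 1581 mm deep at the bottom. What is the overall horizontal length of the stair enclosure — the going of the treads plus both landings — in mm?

2772 / 155 = 17.88, so 18 risers are needed.
R = 2772 ÷ 18 = 154 mm.
T = 624 − 2·154 = 316 mm, which satisfies the 283 mm minimum.
Treads = 18 − 1 = 17; going = 17 × 316 = 5372 mm.
Add landings: 5372 + 1174 + 1581 = 8127 mm.

8127 mm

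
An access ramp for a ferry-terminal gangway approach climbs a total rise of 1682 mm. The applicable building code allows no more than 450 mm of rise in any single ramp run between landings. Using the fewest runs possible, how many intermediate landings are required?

At most 450 each: 1682/450 = 3.74, giving 4 ramp runs.
4 runs are separated by 3 intermediate landings.

3 intermediate landings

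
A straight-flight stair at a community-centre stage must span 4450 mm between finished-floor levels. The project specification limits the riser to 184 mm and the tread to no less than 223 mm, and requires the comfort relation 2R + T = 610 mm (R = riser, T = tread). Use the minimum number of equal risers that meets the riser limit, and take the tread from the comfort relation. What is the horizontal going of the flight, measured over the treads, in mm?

6096 mm

At most 184 each: 4450/184 = 24.18, giving 25 risers.
Riser R = 4450 / 25 = 178 mm, within the 184 mm limit.
Tread T = 610 − 2 × 178 = 254 mm (≥ 223 mm).
Treads = 25 − 1 = 24; going = 24 × 254 = 6096 mm.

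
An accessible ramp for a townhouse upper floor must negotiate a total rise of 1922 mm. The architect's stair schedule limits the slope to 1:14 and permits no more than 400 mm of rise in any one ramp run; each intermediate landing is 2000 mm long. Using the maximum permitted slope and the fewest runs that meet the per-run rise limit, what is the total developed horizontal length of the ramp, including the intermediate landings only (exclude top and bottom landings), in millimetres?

At most 400 each: 1922/400 = 4.80, giving 5 ramp runs. That means 4 intermediate landings.
Horizontal run for 1922 mm of rise at 1:14 is 1922 × 14 = 26908 mm.
4 intermediate landings contribute 4 × 2000 = 8000 mm.
Total developed length = 26908 + 8000 = 34908 mm.

34908 mm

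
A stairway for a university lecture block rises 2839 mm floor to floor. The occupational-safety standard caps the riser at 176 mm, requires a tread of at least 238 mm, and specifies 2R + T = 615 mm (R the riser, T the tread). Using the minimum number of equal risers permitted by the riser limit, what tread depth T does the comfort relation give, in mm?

2839 / 176 = 16.13, so 17 risers are needed.
R = 2839 ÷ 17 = 167 mm.
From 2R + T = 615: T = 615 − 334 = 281 mm.

281 mm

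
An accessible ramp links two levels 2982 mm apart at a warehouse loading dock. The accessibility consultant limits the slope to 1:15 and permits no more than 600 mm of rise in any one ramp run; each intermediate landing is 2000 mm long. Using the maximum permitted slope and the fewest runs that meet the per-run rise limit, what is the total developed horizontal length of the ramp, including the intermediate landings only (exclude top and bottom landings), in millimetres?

52730 mm

2982 / 600 = 4.970 → round up to 5 ramp runs. That means 4 intermediate landings.
Ramp run (horizontal) at 1:15: 2982 × 15 = 44730 mm.
Intermediate landings: 4 × 2000 = 8000 mm.
Total developed length = 44730 + 8000 = 52730 mm.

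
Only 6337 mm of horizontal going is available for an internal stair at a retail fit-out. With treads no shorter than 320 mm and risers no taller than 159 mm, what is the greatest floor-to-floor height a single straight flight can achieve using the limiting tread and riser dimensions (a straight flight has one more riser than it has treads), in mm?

Treads that fit: ⌊6337 / 320⌋ = 19.
Risers = treads + 1 = 20.
Maximum height = 20 × 159 = 3180 mm.

3180 mm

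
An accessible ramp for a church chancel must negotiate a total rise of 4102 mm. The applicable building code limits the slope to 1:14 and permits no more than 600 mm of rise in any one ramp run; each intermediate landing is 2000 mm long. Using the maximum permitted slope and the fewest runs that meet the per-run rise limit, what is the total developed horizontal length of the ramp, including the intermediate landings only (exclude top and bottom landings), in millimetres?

4102 / 600 = 6.837 → round up to 7 ramp runs. That means 6 intermediate landings.
Horizontal run for 4102 mm of rise at 1:14 is 4102 × 14 = 57428 mm.
Intermediate landings: 6 × 2000 = 12000 mm.
Developed length = 57428 + 12000 = 69428 mm.

69428 mm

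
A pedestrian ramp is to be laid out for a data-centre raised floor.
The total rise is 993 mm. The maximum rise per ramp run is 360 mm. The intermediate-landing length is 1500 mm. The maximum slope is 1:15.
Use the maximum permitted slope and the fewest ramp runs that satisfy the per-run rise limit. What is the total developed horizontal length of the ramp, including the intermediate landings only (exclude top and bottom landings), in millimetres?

17895 mm

⌈993/360⌉ = 3 ramp runs. That means 2 intermediate landings.
Ramp run (horizontal) at 1:15: 993 × 15 = 14895 mm.
Intermediate landings: 2 × 1500 = 3000 mm.
Total developed length = 14895 + 3000 = 17895 mm.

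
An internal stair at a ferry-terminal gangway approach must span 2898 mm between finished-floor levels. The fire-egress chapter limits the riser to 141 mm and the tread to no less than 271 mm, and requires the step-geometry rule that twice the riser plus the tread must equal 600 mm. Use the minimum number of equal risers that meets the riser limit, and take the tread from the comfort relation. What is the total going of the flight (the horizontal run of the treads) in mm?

⌈2898/141⌉ = 21 risers.
Each riser is 2898/21 = 138 mm (≤ 141 mm).
From 2R + T = 600: T = 600 − 276 = 324 mm.
Treads = 21 − 1 = 20; going = 20 × 324 = 6480 mm.

6480 mm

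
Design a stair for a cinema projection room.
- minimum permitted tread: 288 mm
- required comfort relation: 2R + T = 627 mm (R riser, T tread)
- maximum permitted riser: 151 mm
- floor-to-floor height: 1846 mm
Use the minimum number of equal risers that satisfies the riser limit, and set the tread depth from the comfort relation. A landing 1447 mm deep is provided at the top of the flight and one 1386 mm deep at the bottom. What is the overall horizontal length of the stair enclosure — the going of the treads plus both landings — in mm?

6949 mm

1846 / 151 = 12.225 → round up to 13 risers.
R = 1846 ÷ 13 = 142 mm.
From 2R + T = 627: T = 627 − 284 = 343 mm.
Treads = 13 − 1 = 12; going = 12 × 343 = 4116 mm.
Enclosure = 4116 + 1447 + 1386 = 6949 mm.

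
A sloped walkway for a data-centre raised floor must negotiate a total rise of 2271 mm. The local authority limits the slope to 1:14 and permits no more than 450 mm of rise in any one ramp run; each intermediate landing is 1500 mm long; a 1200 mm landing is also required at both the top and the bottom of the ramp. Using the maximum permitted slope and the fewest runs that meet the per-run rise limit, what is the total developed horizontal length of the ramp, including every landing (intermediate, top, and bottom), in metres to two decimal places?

41.69 m

2271 / 450 = 5.047 → round up to 6 ramp runs. That means 5 intermediate landings.
Ramp run (horizontal) at 1:14: 2271 × 14 = 31794 mm.
5 intermediate landings contribute 5 × 1500 = 7500 mm.
Top and bottom landings: 2 × 1200 = 2400 mm.
Total = 31794 + 7500 + 2400 = 41694 mm.
= 41.69 m.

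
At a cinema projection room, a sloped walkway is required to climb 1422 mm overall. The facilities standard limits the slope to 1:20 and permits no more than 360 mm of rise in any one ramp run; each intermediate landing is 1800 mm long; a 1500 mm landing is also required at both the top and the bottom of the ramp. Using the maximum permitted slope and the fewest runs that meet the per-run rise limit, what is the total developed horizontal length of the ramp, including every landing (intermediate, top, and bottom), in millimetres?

36840 mm

At most 360 each: 1422/360 = 3.95, giving 4 ramp runs. That means 3 intermediate landings.
Horizontal run for 1422 mm of rise at 1:20 is 1422 × 20 = 28440 mm.
Intermediate landings: 3 × 1800 = 5400 mm.
Top and bottom landings: 2 × 1500 = 3000 mm.
Total = 28440 + 5400 + 3000 = 36840 mm.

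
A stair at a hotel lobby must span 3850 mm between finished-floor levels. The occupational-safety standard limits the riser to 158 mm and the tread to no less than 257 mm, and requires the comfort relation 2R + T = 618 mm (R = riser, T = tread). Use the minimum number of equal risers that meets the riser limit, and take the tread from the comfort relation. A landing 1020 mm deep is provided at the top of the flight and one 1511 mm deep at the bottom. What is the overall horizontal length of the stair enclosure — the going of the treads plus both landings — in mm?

3850 / 158 = 24.367 → round up to 25 risers.
R = 3850 ÷ 25 = 154 mm.
From 2R + T = 618: T = 618 − 308 = 310 mm.
Going = (25 − 1) × 310 = 7440 mm.
Enclosure = 7440 + 1020 + 1511 = 9971 mm.

9971 mm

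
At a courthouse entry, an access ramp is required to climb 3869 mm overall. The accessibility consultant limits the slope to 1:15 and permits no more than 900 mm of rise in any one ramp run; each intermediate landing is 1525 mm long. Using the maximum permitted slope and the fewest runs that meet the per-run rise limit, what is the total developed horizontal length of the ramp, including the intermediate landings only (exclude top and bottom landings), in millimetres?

64135 mm

At most 900 each: 3869/900 = 4.30, giving 5 ramp runs. That means 4 intermediate landings.
Ramp run (horizontal) at 1:15: 3869 × 15 = 58035 mm.
4 intermediate landings contribute 4 × 1525 = 6100 mm.
Developed length = 58035 + 6100 = 64135 mm.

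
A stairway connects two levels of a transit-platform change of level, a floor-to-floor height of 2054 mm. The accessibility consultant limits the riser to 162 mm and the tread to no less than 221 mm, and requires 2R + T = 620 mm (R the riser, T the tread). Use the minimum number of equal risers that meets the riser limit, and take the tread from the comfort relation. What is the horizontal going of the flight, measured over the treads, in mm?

2054 / 162 = 12.68, so 13 risers are needed.
Riser R = 2054 / 13 = 158 mm, within the 162 mm limit.
T = 620 − 2·158 = 304 mm, which satisfies the 221 mm minimum.
Treads = 13 − 1 = 12; going = 12 × 304 = 3648 mm.

3648 mm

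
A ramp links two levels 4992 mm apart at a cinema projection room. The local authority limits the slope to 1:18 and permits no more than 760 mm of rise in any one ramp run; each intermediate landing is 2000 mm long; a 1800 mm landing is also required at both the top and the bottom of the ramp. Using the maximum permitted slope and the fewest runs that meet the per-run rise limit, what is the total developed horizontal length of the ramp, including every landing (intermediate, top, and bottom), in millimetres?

At most 760 each: 4992/760 = 6.57, giving 7 ramp runs. That means 6 intermediate landings.
Ramp run (horizontal) at 1:18: 4992 × 18 = 89856 mm.
6 intermediate landings contribute 6 × 2000 = 12000 mm.
Top and bottom landings: 2 × 1800 = 3600 mm.
Total = 89856 + 12000 + 3600 = 105456 mm.

105456 mm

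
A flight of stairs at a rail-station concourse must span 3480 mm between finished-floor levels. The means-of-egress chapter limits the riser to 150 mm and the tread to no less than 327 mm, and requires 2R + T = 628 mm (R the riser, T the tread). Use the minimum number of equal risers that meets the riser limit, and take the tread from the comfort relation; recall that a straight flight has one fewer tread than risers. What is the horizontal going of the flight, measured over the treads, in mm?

3480 / 150 = 23.200 → round up to 24 risers.
Riser R = 3480 / 24 = 145 mm, within the 150 mm limit.
Tread T = 628 − 2 × 145 = 338 mm (≥ 327 mm).
Going = (24 − 1) × 338 = 7774 mm.

7774 mm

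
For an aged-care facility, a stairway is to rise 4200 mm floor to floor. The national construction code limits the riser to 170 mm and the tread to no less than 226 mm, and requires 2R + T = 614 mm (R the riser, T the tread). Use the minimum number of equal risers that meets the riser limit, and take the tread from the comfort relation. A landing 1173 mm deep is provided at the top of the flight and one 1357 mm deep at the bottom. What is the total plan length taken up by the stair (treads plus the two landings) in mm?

4200 / 170 = 24.71, so 25 risers are needed.
Each riser is 4200/25 = 168 mm (≤ 170 mm).
T = 614 − 2·168 = 278 mm, which satisfies the 226 mm minimum.
Going = (25 − 1) × 278 = 6672 mm.
Add landings: 6672 + 1173 + 1357 = 9202 mm.

9202 mm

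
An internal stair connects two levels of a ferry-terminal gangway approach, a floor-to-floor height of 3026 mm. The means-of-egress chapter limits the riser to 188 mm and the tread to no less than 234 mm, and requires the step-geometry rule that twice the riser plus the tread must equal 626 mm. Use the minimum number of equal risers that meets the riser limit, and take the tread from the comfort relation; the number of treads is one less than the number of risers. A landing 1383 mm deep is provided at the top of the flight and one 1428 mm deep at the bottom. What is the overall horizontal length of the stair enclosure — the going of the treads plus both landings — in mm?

7131 mm

At most 188 each: 3026/188 = 16.10, giving 17 risers.
Each riser is 3026/17 = 178 mm (≤ 188 mm).
T = 626 − 2·178 = 270 mm, which satisfies the 234 mm minimum.
17 risers give 16 treads; going = 16 × 270 = 4320 mm.
Enclosure = 4320 + 1383 + 1428 = 7131 mm.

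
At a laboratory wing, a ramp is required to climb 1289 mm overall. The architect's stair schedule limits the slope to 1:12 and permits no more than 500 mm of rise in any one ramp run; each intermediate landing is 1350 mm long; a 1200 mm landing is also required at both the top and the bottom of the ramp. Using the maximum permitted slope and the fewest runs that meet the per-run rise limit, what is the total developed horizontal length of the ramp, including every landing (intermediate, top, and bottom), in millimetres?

20568 mm

1289 / 500 = 2.58, so 3 ramp runs are needed. That means 2 intermediate landings.
Ramp run (horizontal) at 1:12: 1289 × 12 = 15468 mm.
Intermediate landings: 2 × 1350 = 2700 mm.
Top and bottom landings: 2 × 1200 = 2400 mm.
Total = 15468 + 2700 + 2400 = 20568 mm.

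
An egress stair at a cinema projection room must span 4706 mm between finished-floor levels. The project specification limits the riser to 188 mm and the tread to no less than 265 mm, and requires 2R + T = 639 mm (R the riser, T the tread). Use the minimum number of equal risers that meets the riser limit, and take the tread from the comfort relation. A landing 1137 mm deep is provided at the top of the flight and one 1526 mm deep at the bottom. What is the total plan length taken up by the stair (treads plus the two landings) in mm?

4706 / 188 = 25.03, so 26 risers are needed.
R = 4706 ÷ 26 = 181 mm.
Tread T = 639 − 2 × 181 = 277 mm (≥ 265 mm).
26 risers give 25 treads; going = 25 × 277 = 6925 mm.
Enclosure = 6925 + 1137 + 1526 = 9588 mm.

9588 mm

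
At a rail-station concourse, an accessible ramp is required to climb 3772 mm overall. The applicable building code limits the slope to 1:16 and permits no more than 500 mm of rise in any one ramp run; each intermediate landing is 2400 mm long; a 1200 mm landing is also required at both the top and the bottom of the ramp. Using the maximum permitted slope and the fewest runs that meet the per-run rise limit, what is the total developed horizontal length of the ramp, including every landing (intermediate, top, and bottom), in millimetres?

At most 500 each: 3772/500 = 7.54, giving 8 ramp runs. That means 7 intermediate landings.
Horizontal run for 3772 mm of rise at 1:16 is 3772 × 16 = 60352 mm.
Intermediate landings: 7 × 2400 = 16800 mm.
Top and bottom landings: 2 × 1200 = 2400 mm.
Total = 60352 + 16800 + 2400 = 79552 mm.

79552 mm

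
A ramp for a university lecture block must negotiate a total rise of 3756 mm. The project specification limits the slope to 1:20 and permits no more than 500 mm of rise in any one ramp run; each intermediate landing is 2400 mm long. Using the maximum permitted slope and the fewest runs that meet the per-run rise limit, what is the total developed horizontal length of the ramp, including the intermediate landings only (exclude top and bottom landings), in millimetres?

91920 mm

3756 / 500 = 7.51, so 8 ramp runs are needed. That means 7 intermediate landings.
Horizontal run for 3756 mm of rise at 1:20 is 3756 × 20 = 75120 mm.
Intermediate landings: 7 × 2400 = 16800 mm.
Developed length = 75120 + 16800 = 91920 mm.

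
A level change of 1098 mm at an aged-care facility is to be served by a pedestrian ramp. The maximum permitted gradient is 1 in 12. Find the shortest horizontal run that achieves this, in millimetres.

Run = rise × 12 = 1098 × 12 = 13176 mm.

13176 mm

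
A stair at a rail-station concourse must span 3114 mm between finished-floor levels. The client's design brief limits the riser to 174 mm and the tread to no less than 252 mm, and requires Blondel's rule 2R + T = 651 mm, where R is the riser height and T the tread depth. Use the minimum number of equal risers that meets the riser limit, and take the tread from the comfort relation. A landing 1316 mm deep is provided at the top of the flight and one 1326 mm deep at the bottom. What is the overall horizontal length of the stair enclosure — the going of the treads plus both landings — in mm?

7827 mm

3114 / 174 = 17.90, so 18 risers are needed.
Riser R = 3114 / 18 = 173 mm, within the 174 mm limit.
From 2R + T = 651: T = 651 − 346 = 305 mm.
18 risers give 17 treads; going = 17 × 305 = 5185 mm.
Enclosure = 5185 + 1316 + 1326 = 7827 mm.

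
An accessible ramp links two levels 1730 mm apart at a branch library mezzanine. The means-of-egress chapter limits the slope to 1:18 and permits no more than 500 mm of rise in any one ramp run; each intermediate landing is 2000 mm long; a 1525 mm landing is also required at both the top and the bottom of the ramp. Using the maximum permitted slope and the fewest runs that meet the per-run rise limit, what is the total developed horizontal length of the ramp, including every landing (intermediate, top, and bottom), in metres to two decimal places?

1730 / 500 = 3.46, so 4 ramp runs are needed. That means 3 intermediate landings.
Horizontal run for 1730 mm of rise at 1:18 is 1730 × 18 = 31140 mm.
Intermediate landings: 3 × 2000 = 6000 mm.
Top and bottom landings: 2 × 1525 = 3050 mm.
Total = 31140 + 6000 + 3050 = 40190 mm.
= 40.19 m.

40.19 m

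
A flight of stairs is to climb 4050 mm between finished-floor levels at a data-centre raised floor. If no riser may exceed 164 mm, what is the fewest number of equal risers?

4050 / 164 = 24.695 → round up to 25 risers.

25 risers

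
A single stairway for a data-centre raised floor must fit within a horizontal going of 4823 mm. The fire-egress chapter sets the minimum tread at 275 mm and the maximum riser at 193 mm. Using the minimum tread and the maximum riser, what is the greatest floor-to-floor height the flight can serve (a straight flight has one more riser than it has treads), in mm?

4823 / 275 = 17.54, so 17 treads fit.
Risers = treads + 1 = 18.
Maximum height = 18 × 193 = 3474 mm.

3474 mm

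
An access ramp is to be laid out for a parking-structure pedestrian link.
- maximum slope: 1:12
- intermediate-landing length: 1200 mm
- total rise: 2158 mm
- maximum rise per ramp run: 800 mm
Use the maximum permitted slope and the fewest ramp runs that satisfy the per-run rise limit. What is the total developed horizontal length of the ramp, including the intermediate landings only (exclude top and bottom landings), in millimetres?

2158 / 800 = 2.70, so 3 ramp runs are needed. That means 2 intermediate landings.
Horizontal run for 2158 mm of rise at 1:12 is 2158 × 12 = 25896 mm.
2 intermediate landings contribute 2 × 1200 = 2400 mm.
Developed length = 25896 + 2400 = 28296 mm.

28296 mm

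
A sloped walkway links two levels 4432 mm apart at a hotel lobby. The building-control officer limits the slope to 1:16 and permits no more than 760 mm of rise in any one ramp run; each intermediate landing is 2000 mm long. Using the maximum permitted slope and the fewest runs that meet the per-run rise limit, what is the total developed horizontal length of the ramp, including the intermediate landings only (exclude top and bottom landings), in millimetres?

80912 mm

4432 / 760 = 5.83, so 6 ramp runs are needed. That means 5 intermediate landings.
Ramp run (horizontal) at 1:16: 4432 × 16 = 70912 mm.
5 intermediate landings contribute 5 × 2000 = 10000 mm.
Developed length = 70912 + 10000 = 80912 mm.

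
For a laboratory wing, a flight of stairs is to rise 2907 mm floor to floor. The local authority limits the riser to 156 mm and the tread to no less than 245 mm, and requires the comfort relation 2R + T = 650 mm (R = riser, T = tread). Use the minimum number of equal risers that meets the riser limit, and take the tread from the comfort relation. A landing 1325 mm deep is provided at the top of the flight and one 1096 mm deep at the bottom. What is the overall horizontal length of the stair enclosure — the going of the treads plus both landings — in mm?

At most 156 each: 2907/156 = 18.63, giving 19 risers.
R = 2907 ÷ 19 = 153 mm.
T = 650 − 2·153 = 344 mm, which satisfies the 245 mm minimum.
19 risers give 18 treads; going = 18 × 344 = 6192 mm.
Enclosure = 6192 + 1325 + 1096 = 8613 mm.

8613 mm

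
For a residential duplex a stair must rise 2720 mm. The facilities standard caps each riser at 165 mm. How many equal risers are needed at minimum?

17 risers

2720 / 165 = 16.48, so 17 risers are needed.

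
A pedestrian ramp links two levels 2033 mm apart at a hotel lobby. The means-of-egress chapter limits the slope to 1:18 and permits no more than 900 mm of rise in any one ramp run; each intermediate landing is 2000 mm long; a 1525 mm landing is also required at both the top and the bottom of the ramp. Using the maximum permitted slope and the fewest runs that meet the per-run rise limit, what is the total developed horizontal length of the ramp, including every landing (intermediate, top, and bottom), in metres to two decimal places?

2033 / 900 = 2.26, so 3 ramp runs are needed. That means 2 intermediate landings.
Ramp run (horizontal) at 1:18: 2033 × 18 = 36594 mm.
2 intermediate landings contribute 2 × 2000 = 4000 mm.
Top and bottom landings: 2 × 1525 = 3050 mm.
Total = 36594 + 4000 + 3050 = 43644 mm.
= 43.64 m.

43.64 m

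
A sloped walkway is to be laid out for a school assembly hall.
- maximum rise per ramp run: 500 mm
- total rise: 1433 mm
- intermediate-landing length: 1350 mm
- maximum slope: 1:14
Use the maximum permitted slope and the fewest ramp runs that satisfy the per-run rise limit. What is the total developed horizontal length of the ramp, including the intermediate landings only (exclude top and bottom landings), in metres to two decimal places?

1433 / 500 = 2.87, so 3 ramp runs are needed. That means 2 intermediate landings.
Horizontal run for 1433 mm of rise at 1:14 is 1433 × 14 = 20062 mm.
2 intermediate landings contribute 2 × 1350 = 2700 mm.
Total developed length = 20062 + 2700 = 22762 mm.
= 22.76 m.

22.76 m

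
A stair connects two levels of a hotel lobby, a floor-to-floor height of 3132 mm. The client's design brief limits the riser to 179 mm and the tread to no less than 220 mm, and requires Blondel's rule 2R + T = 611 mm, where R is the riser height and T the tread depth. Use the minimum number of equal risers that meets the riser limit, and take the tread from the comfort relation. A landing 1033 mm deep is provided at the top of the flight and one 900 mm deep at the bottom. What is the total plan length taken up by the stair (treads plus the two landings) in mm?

⌈3132/179⌉ = 18 risers.
Riser R = 3132 / 18 = 174 mm, within the 179 mm limit.
T = 611 − 2·174 = 263 mm, which satisfies the 220 mm minimum.
18 risers give 17 treads; going = 17 × 263 = 4471 mm.
Enclosure = 4471 + 1033 + 900 = 6404 mm.

6404 mm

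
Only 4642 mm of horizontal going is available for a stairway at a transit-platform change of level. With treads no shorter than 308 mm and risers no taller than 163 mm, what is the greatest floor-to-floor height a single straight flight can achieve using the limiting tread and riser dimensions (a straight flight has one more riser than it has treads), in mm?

4642 / 308 = 15.07, so 15 treads fit.
Risers = treads + 1 = 16.
Maximum height = 16 × 163 = 2608 mm.

2608 mm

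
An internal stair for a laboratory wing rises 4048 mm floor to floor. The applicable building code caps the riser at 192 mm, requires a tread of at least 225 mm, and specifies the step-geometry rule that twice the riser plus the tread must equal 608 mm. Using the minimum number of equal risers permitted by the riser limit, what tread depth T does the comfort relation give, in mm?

240 mm

4048 / 192 = 21.083 → round up to 22 risers.
R = 4048 ÷ 22 = 184 mm.
Tread T = 608 − 2 × 184 = 240 mm (≥ 225 mm).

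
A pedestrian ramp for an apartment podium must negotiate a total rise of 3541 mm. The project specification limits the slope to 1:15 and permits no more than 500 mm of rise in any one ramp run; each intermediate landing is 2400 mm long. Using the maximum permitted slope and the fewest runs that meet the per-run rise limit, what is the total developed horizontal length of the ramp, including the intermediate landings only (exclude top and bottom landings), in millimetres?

69915 mm

⌈3541/500⌉ = 8 ramp runs. That means 7 intermediate landings.
Ramp run (horizontal) at 1:15: 3541 × 15 = 53115 mm.
Intermediate landings: 7 × 2400 = 16800 mm.
Developed length = 53115 + 16800 = 69915 mm.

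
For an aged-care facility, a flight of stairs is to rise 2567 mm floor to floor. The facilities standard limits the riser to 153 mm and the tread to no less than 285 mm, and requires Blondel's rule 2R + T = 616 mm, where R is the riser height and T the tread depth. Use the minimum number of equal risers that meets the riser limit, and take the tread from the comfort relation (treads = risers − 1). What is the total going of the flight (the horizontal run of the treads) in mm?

5024 mm

2567 / 153 = 16.78, so 17 risers are needed.
R = 2567 ÷ 17 = 151 mm.
From 2R + T = 616: T = 616 − 302 = 314 mm.
Treads = 17 − 1 = 16; going = 16 × 314 = 5024 mm.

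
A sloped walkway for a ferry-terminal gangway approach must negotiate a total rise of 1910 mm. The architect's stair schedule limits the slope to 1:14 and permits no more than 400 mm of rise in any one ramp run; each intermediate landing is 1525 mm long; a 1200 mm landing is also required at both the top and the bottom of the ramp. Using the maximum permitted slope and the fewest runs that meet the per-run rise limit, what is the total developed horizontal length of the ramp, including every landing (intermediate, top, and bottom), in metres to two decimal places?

1910 / 400 = 4.78, so 5 ramp runs are needed. That means 4 intermediate landings.
Horizontal run for 1910 mm of rise at 1:14 is 1910 × 14 = 26740 mm.
4 intermediate landings contribute 4 × 1525 = 6100 mm.
Top and bottom landings: 2 × 1200 = 2400 mm.
Total = 26740 + 6100 + 2400 = 35240 mm.
= 35.24 m.

35.24 m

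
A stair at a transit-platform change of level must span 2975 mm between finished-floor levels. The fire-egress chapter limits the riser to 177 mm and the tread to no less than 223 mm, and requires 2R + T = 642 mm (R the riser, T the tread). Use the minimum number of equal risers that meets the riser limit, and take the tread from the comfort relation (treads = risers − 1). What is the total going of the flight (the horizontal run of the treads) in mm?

4672 mm

2975 / 177 = 16.81, so 17 risers are needed.
Each riser is 2975/17 = 175 mm (≤ 177 mm).
From 2R + T = 642: T = 642 − 350 = 292 mm.
17 risers give 16 treads; going = 16 × 292 = 4672 mm.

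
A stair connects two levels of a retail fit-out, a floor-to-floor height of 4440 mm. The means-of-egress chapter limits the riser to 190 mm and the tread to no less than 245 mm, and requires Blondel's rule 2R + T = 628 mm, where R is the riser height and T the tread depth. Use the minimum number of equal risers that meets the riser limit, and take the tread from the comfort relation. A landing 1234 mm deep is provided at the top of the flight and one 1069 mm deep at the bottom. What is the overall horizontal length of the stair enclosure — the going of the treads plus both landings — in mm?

8237 mm

⌈4440/190⌉ = 24 risers.
Riser R = 4440 / 24 = 185 mm, within the 190 mm limit.
From 2R + T = 628: T = 628 − 370 = 258 mm.
Going = (24 − 1) × 258 = 5934 mm.
Enclosure = 5934 + 1234 + 1069 = 8237 mm.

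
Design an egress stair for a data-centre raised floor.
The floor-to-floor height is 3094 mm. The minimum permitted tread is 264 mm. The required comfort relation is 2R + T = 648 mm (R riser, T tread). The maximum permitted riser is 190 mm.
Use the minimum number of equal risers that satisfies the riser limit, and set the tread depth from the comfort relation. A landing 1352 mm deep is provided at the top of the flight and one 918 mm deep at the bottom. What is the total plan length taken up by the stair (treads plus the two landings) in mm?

6814 mm

3094 / 190 = 16.28, so 17 risers are needed.
R = 3094 ÷ 17 = 182 mm.
Tread T = 648 − 2 × 182 = 284 mm (≥ 264 mm).
17 risers give 16 treads; going = 16 × 284 = 4544 mm.
Enclosure = 4544 + 1352 + 918 = 6814 mm.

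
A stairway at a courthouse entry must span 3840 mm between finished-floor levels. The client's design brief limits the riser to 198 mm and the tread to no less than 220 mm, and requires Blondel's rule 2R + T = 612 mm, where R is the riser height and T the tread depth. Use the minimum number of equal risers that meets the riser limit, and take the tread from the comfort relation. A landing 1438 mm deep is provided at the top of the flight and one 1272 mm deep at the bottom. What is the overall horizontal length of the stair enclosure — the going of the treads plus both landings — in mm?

7042 mm

3840 / 198 = 19.39, so 20 risers are needed.
Each riser is 3840/20 = 192 mm (≤ 198 mm).
T = 612 − 2·192 = 228 mm, which satisfies the 220 mm minimum.
20 risers give 19 treads; going = 19 × 228 = 4332 mm.
Add landings: 4332 + 1438 + 1272 = 7042 mm.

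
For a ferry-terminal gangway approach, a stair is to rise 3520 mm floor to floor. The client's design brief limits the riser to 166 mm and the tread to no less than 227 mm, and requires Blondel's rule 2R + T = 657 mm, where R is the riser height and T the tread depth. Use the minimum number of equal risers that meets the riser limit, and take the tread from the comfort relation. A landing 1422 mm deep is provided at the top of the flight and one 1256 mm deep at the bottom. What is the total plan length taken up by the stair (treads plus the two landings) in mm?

9755 mm

3520 / 166 = 21.205 → round up to 22 risers.
R = 3520 ÷ 22 = 160 mm.
T = 657 − 2·160 = 337 mm, which satisfies the 227 mm minimum.
22 risers give 21 treads; going = 21 × 337 = 7077 mm.
Enclosure = 7077 + 1422 + 1256 = 9755 mm.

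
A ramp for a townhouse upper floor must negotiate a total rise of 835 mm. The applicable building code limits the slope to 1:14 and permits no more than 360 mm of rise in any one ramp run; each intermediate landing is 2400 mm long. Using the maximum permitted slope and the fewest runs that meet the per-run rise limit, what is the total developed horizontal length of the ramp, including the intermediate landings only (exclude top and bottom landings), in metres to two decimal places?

16.49 m

At most 360 each: 835/360 = 2.32, giving 3 ramp runs. That means 2 intermediate landings.
Horizontal run for 835 mm of rise at 1:14 is 835 × 14 = 11690 mm.
Intermediate landings: 2 × 2400 = 4800 mm.
Developed length = 11690 + 4800 = 16490 mm.
= 16.49 m.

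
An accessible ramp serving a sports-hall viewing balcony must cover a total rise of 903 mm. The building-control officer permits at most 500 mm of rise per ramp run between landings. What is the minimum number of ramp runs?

903 / 500 = 1.806 → round up to 2 ramp runs.

2 runs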